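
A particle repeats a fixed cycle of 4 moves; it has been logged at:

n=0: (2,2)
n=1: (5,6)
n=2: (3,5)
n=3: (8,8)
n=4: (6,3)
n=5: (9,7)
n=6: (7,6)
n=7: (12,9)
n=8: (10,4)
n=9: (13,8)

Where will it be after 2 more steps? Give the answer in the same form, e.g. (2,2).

(16,10)

Differencing gives (+3,+4), (-2,-1), (+5,+3), (-2,-5), (+3,+4), (-2,-1), (+5,+3), (-2,-5), (+3,+4). This is the pattern (+3,+4), (-2,-1), (+5,+3), (-2,-5) repeated.
step 10: apply (-2,-1) → (11,7)
step 11: apply (+5,+3) → (16,10)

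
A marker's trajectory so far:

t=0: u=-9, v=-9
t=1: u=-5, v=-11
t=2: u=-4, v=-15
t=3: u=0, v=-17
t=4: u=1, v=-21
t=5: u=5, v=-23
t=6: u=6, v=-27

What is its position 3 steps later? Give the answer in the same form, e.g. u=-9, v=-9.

u=15, v=-35

The moves between consecutive positions are (+4, -2), (+1, -4), (+4, -2), (+1, -4), (+4, -2), (+1, -4); they repeat the 2-cycle [(+4, -2), (+1, -4)].
step 7: apply (+4, -2) → u=10, v=-29
step 8: apply (+1, -4) → u=11, v=-33
step 9: apply (+4, -2) → u=15, v=-35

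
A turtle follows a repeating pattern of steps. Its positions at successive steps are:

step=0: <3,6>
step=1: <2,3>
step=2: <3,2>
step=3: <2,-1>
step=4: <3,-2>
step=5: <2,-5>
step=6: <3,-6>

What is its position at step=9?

<2,-13>

Step-to-step displacements: <-1,-3>, <+1,-1>, <-1,-3>, <+1,-1>, <-1,-3>, <+1,-1> — a repeating cycle of length 2.
step 7: apply <-1,-3> → <2,-9>
step 8: apply <+1,-1> → <3,-10>
step 9: apply <-1,-3> → <2,-13>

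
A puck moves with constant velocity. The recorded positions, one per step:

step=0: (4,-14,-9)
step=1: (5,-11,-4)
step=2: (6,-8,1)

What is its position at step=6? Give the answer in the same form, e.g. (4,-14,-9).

(10,4,21)

The position changes by (+1,+3,+5) every step.
step 3: (6,-8,1) + (+1,+3,+5) → (7,-5,6)
step 4: (7,-5,6) + (+1,+3,+5) → (8,-2,11)
step 5: (8,-2,11) + (+1,+3,+5) → (9,1,16)
step 6: (9,1,16) + (+1,+3,+5) → (10,4,21)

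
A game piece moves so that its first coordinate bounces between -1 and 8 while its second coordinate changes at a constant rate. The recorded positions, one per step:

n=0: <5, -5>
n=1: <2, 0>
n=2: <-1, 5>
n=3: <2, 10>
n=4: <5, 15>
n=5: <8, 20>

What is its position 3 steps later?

The first coordinate reflects between -1 and 8, moving 3 per step.
  step 6: 8 → 5
  step 7: 5 → 2
  step 8: 2 → -1
The second coordinate changes by +5 each step: at step 8 it is 35.

<-1, 35>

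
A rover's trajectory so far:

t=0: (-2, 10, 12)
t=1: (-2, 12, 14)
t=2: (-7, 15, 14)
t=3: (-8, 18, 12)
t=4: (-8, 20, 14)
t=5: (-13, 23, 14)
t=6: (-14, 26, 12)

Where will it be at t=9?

Step-to-step displacements: (+0, +2, +2), (-5, +3, +0), (-1, +3, -2), (+0, +2, +2), (-5, +3, +0), (-1, +3, -2) — a repeating cycle of length 3.
step 7: apply (+0, +2, +2) → (-14, 28, 14)
step 8: apply (-5, +3, +0) → (-19, 31, 14)
step 9: apply (-1, +3, -2) → (-20, 34, 12)

(-20, 34, 12)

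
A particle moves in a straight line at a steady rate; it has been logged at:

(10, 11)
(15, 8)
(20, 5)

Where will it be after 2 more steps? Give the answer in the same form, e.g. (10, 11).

Each step adds (+5, -3) to the position.
step 3: (20, 5) + (+5, -3) → (25, 2)
step 4: (25, 2) + (+5, -3) → (30, -1)

(30, -1)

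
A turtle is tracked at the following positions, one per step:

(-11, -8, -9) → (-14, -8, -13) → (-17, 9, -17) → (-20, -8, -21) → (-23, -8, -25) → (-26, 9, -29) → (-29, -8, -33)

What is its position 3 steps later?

(-38, -8, -45)

The first coordinate changes by -3 each step, so at step 9 it is -11 + 9·(-3) = -38.
The second coordinate repeats the cycle [-8, -8, 9] with period 3; step 9 mod 3 = 0, giving -8.
The third coordinate changes by -4 each step, so at step 9 it is -9 + 9·(-4) = -45.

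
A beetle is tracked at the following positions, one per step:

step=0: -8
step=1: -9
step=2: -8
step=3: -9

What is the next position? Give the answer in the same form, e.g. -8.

Consecutive displacements -1, +1, -1 scale by a factor of -1 each step.
step 4: -9 + 1 → -8

-8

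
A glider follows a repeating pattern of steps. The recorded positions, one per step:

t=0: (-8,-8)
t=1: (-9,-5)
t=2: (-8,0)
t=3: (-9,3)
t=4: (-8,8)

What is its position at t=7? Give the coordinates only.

(-9,19)

The moves between consecutive positions are (-1,+3), (+1,+5), (-1,+3), (+1,+5); they repeat the 2-cycle [(-1,+3), (+1,+5)].
step 5: apply (-1,+3) → (-9,11)
step 6: apply (+1,+5) → (-8,16)
step 7: apply (-1,+3) → (-9,19)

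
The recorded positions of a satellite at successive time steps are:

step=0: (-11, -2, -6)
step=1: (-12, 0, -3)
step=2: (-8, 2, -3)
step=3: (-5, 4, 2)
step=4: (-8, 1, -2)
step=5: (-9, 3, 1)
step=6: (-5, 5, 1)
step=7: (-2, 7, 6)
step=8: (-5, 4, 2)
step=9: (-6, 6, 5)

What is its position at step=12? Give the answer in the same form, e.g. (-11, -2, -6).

Differencing gives (-1, +2, +3), (+4, +2, +0), (+3, +2, +5), (-3, -3, -4), (-1, +2, +3), (+4, +2, +0), (+3, +2, +5), (-3, -3, -4), (-1, +2, +3). This is the pattern (-1, +2, +3), (+4, +2, +0), (+3, +2, +5), (-3, -3, -4) repeated.
step 10: apply (+4, +2, +0) → (-2, 8, 5)
step 11: apply (+3, +2, +5) → (1, 10, 10)
step 12: apply (-3, -3, -4) → (-2, 7, 6)

(-2, 7, 6)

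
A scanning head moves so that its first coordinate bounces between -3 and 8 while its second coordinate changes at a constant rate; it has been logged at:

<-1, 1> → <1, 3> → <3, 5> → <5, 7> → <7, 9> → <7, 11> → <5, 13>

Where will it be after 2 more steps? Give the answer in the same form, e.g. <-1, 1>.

The first coordinate travels 2 per step and bounces off the walls at -3 and 8.
  step 7: 5 → 3
  step 8: 3 → 1
The second coordinate changes by +2 each step: at step 8 it is 17.

<1, 17>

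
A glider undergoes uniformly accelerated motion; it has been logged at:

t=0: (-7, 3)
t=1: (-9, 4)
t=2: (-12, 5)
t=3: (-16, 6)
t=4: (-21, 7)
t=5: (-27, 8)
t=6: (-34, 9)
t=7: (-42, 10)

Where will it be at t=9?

Successive displacements: (-2, +1), (-3, +1), (-4, +1), (-5, +1), (-6, +1), (-7, +1), (-8, +1) — each changes by (-1, +0).
step 8: (-42, 10) + (-9, +1) → (-51, 11)
step 9: (-51, 11) + (-10, +1) → (-61, 12)

(-61, 12)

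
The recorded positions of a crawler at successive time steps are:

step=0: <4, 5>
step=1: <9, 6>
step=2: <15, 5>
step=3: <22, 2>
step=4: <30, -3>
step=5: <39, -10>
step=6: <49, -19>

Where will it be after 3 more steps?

<85, -58>

First differences are <+5, +1>, <+6, -1>, <+7, -3>, <+8, -5>, <+9, -7>, <+10, -9>; their common second difference is <+1, -2> (constant acceleration).
step 7: <49, -19> + <+11, -11> → <60, -30>
step 8: <60, -30> + <+12, -13> → <72, -43>
step 9: <72, -43> + <+13, -15> → <85, -58>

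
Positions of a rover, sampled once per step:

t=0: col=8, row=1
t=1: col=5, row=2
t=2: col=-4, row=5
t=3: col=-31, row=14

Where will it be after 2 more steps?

col=-355, row=122

Consecutive displacements (-3,+1), (-9,+3), (-27,+9) scale by a factor of 3 each step.
step 4: col=-31, row=14 + (-81,+27) → col=-112, row=41
step 5: col=-112, row=41 + (-243,+81) → col=-355, row=122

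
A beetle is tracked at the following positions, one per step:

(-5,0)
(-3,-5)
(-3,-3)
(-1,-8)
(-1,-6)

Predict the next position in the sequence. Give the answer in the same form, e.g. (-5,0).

(1,-11)

The moves between consecutive positions are (+2,-5), (+0,+2), (+2,-5), (+0,+2); they repeat the 2-cycle [(+2,-5), (+0,+2)].
step 5: apply (+2,-5) → (1,-11)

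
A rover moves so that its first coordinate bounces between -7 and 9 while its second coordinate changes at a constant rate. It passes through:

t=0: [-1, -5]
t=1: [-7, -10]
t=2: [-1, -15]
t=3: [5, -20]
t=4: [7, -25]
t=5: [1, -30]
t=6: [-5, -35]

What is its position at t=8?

[3, -45]

The first coordinate reflects between -7 and 9, moving 6 per step.
  step 7: -5 → -3
  step 8: -3 → 3
The second coordinate changes by -5 each step: at step 8 it is -45.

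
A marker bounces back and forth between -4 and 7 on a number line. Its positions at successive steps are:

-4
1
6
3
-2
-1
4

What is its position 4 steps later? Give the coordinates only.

The value travels 5 per step and bounces off the walls at -4 and 7.
  step 7: 4 → 5
  step 8: 5 → 0
  step 9: 0 → -3
  step 10: -3 → 2

2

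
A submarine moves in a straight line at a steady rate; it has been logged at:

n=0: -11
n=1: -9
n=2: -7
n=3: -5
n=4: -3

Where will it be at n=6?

1

Each step adds +2 to the position.
step 5: -3 + 2 → -1
step 6: -1 + 2 → 1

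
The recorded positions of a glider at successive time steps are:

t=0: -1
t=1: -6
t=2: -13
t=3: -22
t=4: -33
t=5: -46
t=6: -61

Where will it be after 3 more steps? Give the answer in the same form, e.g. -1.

-118

Taking differences between consecutive positions: -5, -7, -9, -11, -13, -15. These grow by -2 each step.
step 7: -61 − 17 → -78
step 8: -78 − 19 → -97
step 9: -97 − 21 → -118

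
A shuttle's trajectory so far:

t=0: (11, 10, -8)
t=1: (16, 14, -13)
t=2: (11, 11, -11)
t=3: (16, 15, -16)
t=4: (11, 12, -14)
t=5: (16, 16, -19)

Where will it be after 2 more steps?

Differencing gives (+5, +4, -5), (-5, -3, +2), (+5, +4, -5), (-5, -3, +2), (+5, +4, -5). This is the pattern (+5, +4, -5), (-5, -3, +2) repeated.
step 6: apply (-5, -3, +2) → (11, 13, -17)
step 7: apply (+5, +4, -5) → (16, 17, -22)

(16, 17, -22)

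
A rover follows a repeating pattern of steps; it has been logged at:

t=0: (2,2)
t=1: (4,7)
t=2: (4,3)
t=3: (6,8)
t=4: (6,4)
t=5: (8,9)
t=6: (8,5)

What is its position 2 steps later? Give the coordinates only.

(10,6)

The moves between consecutive positions are (+2,+5), (+0,-4), (+2,+5), (+0,-4), (+2,+5), (+0,-4); they repeat the 2-cycle [(+2,+5), (+0,-4)].
step 7: apply (+2,+5) → (10,10)
step 8: apply (+0,-4) → (10,6)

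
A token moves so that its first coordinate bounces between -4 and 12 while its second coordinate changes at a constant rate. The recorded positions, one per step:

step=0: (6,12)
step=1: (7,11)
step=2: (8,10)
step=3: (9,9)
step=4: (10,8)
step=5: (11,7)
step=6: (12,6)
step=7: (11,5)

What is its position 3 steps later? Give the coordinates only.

(8,2)

The first coordinate reflects between -4 and 12, moving 1 per step.
  step 8: 11 → 10
  step 9: 10 → 9
  step 10: 9 → 8
The second coordinate changes by -1 each step: at step 10 it is 2.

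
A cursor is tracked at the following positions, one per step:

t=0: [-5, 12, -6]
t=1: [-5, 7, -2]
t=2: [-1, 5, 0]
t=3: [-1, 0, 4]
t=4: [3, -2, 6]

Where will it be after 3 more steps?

The moves between consecutive positions are [+0, -5, +4], [+4, -2, +2], [+0, -5, +4], [+4, -2, +2]; they repeat the 2-cycle [[+0, -5, +4], [+4, -2, +2]].
step 5: apply [+0, -5, +4] → [3, -7, 10]
step 6: apply [+4, -2, +2] → [7, -9, 12]
step 7: apply [+0, -5, +4] → [7, -14, 16]

[7, -14, 16]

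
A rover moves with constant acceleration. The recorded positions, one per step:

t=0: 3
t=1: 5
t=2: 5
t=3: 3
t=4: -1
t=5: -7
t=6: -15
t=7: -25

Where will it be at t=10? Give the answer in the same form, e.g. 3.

First differences are +2, +0, -2, -4, -6, -8, -10; their common second difference is -2 (constant acceleration).
step 8: -25 − 12 → -37
step 9: -37 − 14 → -51
step 10: -51 − 16 → -67

-67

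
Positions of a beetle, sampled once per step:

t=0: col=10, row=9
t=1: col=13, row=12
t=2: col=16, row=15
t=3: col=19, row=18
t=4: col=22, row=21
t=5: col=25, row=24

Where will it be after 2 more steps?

col=31, row=30

Constant displacement of (+3, +3) per step.
step 6: col=25, row=24 + (+3, +3) → col=28, row=27
step 7: col=28, row=27 + (+3, +3) → col=31, row=30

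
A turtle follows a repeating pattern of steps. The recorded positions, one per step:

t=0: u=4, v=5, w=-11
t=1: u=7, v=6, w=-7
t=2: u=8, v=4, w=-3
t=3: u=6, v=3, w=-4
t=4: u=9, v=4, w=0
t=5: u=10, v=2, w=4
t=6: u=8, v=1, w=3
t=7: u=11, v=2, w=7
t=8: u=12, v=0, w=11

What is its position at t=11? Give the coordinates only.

u=14, v=-2, w=18

The moves between consecutive positions are (+3, +1, +4), (+1, -2, +4), (-2, -1, -1), (+3, +1, +4), (+1, -2, +4), (-2, -1, -1), (+3, +1, +4), (+1, -2, +4); they repeat the 3-cycle [(+3, +1, +4), (+1, -2, +4), (-2, -1, -1)].
step 9: apply (-2, -1, -1) → u=10, v=-1, w=10
step 10: apply (+3, +1, +4) → u=13, v=0, w=14
step 11: apply (+1, -2, +4) → u=14, v=-2, w=18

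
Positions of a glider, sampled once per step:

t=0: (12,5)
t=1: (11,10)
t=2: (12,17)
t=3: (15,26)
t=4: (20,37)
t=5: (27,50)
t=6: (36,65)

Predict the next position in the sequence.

Successive displacements: (-1,+5), (+1,+7), (+3,+9), (+5,+11), (+7,+13), (+9,+15) — each changes by (+2,+2).
step 7: (36,65) + (+11,+17) → (47,82)

(47,82)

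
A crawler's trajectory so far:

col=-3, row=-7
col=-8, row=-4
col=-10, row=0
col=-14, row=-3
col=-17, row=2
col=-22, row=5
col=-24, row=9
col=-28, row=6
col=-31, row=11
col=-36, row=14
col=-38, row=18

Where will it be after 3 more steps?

col=-50, row=23

The moves between consecutive positions are (-5, +3), (-2, +4), (-4, -3), (-3, +5), (-5, +3), (-2, +4), (-4, -3), (-3, +5), (-5, +3), (-2, +4); they repeat the 4-cycle [(-5, +3), (-2, +4), (-4, -3), (-3, +5)].
step 11: apply (-4, -3) → col=-42, row=15
step 12: apply (-3, +5) → col=-45, row=20
step 13: apply (-5, +3) → col=-50, row=23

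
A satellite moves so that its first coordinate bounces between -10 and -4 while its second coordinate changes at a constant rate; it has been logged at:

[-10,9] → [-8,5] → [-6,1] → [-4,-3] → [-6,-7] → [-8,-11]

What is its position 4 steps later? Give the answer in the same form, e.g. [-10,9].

[-4,-27]

The first coordinate travels 2 per step and bounces off the walls at -10 and -4.
  step 6: -8 → -10
  step 7: -10 → -8
  step 8: -8 → -6
  step 9: -6 → -4
The second coordinate changes by -4 each step: at step 9 it is -27.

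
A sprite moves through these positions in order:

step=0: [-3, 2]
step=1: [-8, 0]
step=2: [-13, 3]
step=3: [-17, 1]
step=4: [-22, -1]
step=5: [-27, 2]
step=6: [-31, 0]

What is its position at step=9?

Step-to-step displacements: [-5, -2], [-5, +3], [-4, -2], [-5, -2], [-5, +3], [-4, -2] — a repeating cycle of length 3.
step 7: apply [-5, -2] → [-36, -2]
step 8: apply [-5, +3] → [-41, 1]
step 9: apply [-4, -2] → [-45, -1]

[-45, -1]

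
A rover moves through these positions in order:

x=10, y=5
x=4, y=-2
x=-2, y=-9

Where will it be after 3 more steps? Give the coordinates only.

Constant displacement of (-6, -7) per step.
step 3: x=-2, y=-9 + (-6, -7) → x=-8, y=-16
step 4: x=-8, y=-16 + (-6, -7) → x=-14, y=-23
step 5: x=-14, y=-23 + (-6, -7) → x=-20, y=-30

x=-20, y=-30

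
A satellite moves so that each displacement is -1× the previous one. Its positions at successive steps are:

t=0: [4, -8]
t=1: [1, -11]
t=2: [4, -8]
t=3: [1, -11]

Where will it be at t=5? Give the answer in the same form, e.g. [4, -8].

[1, -11]

Consecutive displacements [-3, -3], [+3, +3], [-3, -3] scale by a factor of -1 each step.
step 4: [1, -11] + [+3, +3] → [4, -8]
step 5: [4, -8] + [-3, -3] → [1, -11]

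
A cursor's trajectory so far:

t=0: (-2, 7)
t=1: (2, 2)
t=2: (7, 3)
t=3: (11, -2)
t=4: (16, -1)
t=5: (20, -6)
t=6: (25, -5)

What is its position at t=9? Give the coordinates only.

Step-to-step displacements: (+4, -5), (+5, +1), (+4, -5), (+5, +1), (+4, -5), (+5, +1) — a repeating cycle of length 2.
step 7: apply (+4, -5) → (29, -10)
step 8: apply (+5, +1) → (34, -9)
step 9: apply (+4, -5) → (38, -14)

(38, -14)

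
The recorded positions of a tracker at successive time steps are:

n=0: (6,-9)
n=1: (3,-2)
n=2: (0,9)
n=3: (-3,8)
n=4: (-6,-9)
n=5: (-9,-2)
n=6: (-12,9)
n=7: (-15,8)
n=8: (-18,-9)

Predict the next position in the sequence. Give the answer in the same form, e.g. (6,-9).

(-21,-2)

First: linear, -3 per step → -21 at step 9.
Second: cycles through -9, -2, 9, 8 every 4 steps. Step 9 lands at position 1 of the cycle → -2.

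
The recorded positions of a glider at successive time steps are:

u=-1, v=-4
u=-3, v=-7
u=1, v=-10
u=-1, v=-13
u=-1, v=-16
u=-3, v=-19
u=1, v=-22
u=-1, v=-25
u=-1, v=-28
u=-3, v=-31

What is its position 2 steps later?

u=-1, v=-37

U: cycles through -1, -3, 1, -1 every 4 steps. Step 11 lands at position 3 of the cycle → -1.
V: linear, -3 per step → -37 at step 11.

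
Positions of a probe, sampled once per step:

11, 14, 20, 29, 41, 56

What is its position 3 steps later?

Taking differences between consecutive positions: +3, +6, +9, +12, +15. These grow by +3 each step.
step 6: 56 + 18 → 74
step 7: 74 + 21 → 95
step 8: 95 + 24 → 119

119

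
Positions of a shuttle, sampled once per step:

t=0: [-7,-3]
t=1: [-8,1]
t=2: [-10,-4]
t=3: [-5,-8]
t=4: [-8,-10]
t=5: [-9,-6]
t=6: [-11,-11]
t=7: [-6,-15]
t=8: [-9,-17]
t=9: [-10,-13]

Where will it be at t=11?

The moves between consecutive positions are [-1,+4], [-2,-5], [+5,-4], [-3,-2], [-1,+4], [-2,-5], [+5,-4], [-3,-2], [-1,+4]; they repeat the 4-cycle [[-1,+4], [-2,-5], [+5,-4], [-3,-2]].
step 10: apply [-2,-5] → [-12,-18]
step 11: apply [+5,-4] → [-7,-22]

[-7,-22]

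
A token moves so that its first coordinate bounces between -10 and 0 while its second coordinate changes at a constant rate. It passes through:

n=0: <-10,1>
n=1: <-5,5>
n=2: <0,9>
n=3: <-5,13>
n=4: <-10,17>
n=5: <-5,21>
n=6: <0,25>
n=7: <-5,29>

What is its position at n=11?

The first coordinate reflects between -10 and 0, moving 5 per step.
  step 8: -5 → -10
  step 9: -10 → -5
  step 10: -5 → 0
  step 11: 0 → -5
The second coordinate changes by +4 each step: at step 11 it is 45.

<-5,45>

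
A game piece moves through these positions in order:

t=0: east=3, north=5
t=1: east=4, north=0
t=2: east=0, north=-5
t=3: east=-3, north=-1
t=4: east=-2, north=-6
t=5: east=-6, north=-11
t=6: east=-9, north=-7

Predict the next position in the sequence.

Step-to-step displacements: (+1, -5), (-4, -5), (-3, +4), (+1, -5), (-4, -5), (-3, +4) — a repeating cycle of length 3.
step 7: apply (+1, -5) → east=-8, north=-12

east=-8, north=-12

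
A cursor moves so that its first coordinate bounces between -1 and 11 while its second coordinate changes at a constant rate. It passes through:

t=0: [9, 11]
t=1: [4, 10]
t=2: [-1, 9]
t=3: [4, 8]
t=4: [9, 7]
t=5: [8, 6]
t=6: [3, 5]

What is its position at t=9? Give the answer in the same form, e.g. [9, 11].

[10, 2]

The first coordinate travels 5 per step and bounces off the walls at -1 and 11.
  step 7: 3 → 0
  step 8: 0 → 5
  step 9: 5 → 10
The second coordinate changes by -1 each step: at step 9 it is 2.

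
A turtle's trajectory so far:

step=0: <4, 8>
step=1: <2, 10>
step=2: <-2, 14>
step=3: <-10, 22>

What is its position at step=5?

<-58, 70>

Step-to-step displacements: <-2, +2>, <-4, +4>, <-8, +8>; each is 2× the previous.
step 4: <-10, 22> + <-16, +16> → <-26, 38>
step 5: <-26, 38> + <-32, +32> → <-58, 70>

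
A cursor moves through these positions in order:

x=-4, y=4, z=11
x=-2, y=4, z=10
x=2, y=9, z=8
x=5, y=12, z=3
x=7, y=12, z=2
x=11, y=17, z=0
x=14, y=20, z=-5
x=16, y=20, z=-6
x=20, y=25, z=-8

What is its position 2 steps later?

The moves between consecutive positions are (+2, +0, -1), (+4, +5, -2), (+3, +3, -5), (+2, +0, -1), (+4, +5, -2), (+3, +3, -5), (+2, +0, -1), (+4, +5, -2); they repeat the 3-cycle [(+2, +0, -1), (+4, +5, -2), (+3, +3, -5)].
step 9: apply (+3, +3, -5) → x=23, y=28, z=-13
step 10: apply (+2, +0, -1) → x=25, y=28, z=-14

x=25, y=28, z=-14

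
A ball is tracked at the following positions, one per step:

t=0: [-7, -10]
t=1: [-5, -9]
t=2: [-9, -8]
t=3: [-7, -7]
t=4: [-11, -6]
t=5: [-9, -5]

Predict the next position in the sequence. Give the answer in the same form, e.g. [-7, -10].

Differencing gives [+2, +1], [-4, +1], [+2, +1], [-4, +1], [+2, +1]. This is the pattern [+2, +1], [-4, +1] repeated.
step 6: apply [-4, +1] → [-13, -4]

[-13, -4]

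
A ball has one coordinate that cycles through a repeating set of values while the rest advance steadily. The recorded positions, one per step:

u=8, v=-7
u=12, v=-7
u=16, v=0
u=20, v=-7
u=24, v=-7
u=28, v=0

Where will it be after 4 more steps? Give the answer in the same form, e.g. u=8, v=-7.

U: linear, +4 per step → 44 at step 9.
V: cycles through -7, -7, 0 every 3 steps. Step 9 lands at position 0 of the cycle → -7.

u=44, v=-7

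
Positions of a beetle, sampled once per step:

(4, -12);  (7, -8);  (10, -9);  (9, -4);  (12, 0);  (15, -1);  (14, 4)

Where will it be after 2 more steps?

Step-to-step displacements: (+3, +4), (+3, -1), (-1, +5), (+3, +4), (+3, -1), (-1, +5) — a repeating cycle of length 3.
step 7: apply (+3, +4) → (17, 8)
step 8: apply (+3, -1) → (20, 7)

(20, 7)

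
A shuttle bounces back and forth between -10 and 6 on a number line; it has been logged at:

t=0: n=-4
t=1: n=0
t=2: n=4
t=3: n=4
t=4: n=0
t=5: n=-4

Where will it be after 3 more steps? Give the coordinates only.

The value travels 4 per step and bounces off the walls at -10 and 6.
  step 6: -4 → -8
  step 7: -8 → -8
  step 8: -8 → -4

n=-4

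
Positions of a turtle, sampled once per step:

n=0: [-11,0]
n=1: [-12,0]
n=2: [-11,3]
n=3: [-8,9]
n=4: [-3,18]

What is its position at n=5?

[4,30]

Successive displacements: [-1,+0], [+1,+3], [+3,+6], [+5,+9] — each changes by [+2,+3].
step 5: [-3,18] + [+7,+12] → [4,30]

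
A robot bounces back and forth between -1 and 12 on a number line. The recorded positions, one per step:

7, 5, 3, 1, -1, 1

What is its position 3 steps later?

The value travels 2 per step and bounces off the walls at -1 and 12.
  step 6: 1 → 3
  step 7: 3 → 5
  step 8: 5 → 7

7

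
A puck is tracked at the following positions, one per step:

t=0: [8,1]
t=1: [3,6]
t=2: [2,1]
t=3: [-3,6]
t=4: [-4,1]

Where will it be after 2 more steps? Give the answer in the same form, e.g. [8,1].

[-10,1]

Step-to-step displacements: [-5,+5], [-1,-5], [-5,+5], [-1,-5] — a repeating cycle of length 2.
step 5: apply [-5,+5] → [-9,6]
step 6: apply [-1,-5] → [-10,1]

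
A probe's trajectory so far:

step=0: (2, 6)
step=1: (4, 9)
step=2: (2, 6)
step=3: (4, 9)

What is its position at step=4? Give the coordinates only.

(2, 6)

Step-to-step displacements: (+2, +3), (-2, -3), (+2, +3); each is -1× the previous.
step 4: (4, 9) + (-2, -3) → (2, 6)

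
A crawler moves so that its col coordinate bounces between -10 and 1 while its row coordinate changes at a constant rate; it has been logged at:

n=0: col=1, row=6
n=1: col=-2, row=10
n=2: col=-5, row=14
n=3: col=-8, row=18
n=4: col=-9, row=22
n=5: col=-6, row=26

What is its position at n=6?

col=-3, row=30

The col coordinate reflects between -10 and 1, moving 3 per step.
  step 6: -6 → -3
The row coordinate changes by +4 each step: at step 6 it is 30.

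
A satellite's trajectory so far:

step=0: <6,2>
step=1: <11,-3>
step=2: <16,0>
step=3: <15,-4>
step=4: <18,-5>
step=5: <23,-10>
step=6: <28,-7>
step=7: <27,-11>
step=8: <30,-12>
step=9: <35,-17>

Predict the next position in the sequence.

<40,-14>

The moves between consecutive positions are <+5,-5>, <+5,+3>, <-1,-4>, <+3,-1>, <+5,-5>, <+5,+3>, <-1,-4>, <+3,-1>, <+5,-5>; they repeat the 4-cycle [<+5,-5>, <+5,+3>, <-1,-4>, <+3,-1>].
step 10: apply <+5,+3> → <40,-14>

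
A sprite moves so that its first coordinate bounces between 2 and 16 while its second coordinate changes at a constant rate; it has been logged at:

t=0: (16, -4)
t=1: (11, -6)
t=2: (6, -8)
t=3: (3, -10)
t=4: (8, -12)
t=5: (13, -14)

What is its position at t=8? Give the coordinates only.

The first coordinate travels 5 per step and bounces off the walls at 2 and 16.
  step 6: 13 → 14
  step 7: 14 → 9
  step 8: 9 → 4
The second coordinate changes by -2 each step: at step 8 it is -20.

(4, -20)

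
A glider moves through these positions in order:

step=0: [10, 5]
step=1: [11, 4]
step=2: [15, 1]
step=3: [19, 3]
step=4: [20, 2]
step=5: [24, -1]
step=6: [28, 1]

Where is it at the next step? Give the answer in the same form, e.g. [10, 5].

The moves between consecutive positions are [+1, -1], [+4, -3], [+4, +2], [+1, -1], [+4, -3], [+4, +2]; they repeat the 3-cycle [[+1, -1], [+4, -3], [+4, +2]].
step 7: apply [+1, -1] → [29, 0]

[29, 0]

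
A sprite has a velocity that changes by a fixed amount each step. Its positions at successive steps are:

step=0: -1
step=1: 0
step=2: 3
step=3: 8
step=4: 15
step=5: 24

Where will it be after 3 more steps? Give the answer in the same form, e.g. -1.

Successive displacements: +1, +3, +5, +7, +9 — each changes by +2.
step 6: 24 + 11 → 35
step 7: 35 + 13 → 48
step 8: 48 + 15 → 63

63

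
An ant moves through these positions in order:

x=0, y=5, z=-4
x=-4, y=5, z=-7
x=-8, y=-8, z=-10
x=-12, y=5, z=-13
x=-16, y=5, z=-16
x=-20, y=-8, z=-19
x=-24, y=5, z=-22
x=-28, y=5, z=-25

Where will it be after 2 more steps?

x=-36, y=5, z=-31

The x coordinate changes by -4 each step, so at step 9 it is 0 + 9·(-4) = -36.
The y coordinate repeats the cycle [5, 5, -8] with period 3; step 9 mod 3 = 0, giving 5.
The z coordinate changes by -3 each step, so at step 9 it is -4 + 9·(-3) = -31.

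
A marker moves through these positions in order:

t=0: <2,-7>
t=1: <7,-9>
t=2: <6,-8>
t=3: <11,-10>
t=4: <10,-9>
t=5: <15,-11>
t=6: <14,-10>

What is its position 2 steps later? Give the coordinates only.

Step-to-step displacements: <+5,-2>, <-1,+1>, <+5,-2>, <-1,+1>, <+5,-2>, <-1,+1> — a repeating cycle of length 2.
step 7: apply <+5,-2> → <19,-12>
step 8: apply <-1,+1> → <18,-11>

<18,-11>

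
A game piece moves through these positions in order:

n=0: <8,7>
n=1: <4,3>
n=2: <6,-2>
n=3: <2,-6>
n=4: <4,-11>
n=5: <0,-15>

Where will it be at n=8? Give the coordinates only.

<0,-29>

Step-to-step displacements: <-4,-4>, <+2,-5>, <-4,-4>, <+2,-5>, <-4,-4> — a repeating cycle of length 2.
step 6: apply <+2,-5> → <2,-20>
step 7: apply <-4,-4> → <-2,-24>
step 8: apply <+2,-5> → <0,-29>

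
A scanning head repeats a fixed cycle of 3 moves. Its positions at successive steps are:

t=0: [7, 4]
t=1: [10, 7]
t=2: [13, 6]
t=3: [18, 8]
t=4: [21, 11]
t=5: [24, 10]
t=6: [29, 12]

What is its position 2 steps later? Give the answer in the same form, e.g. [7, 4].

Step-to-step displacements: [+3, +3], [+3, -1], [+5, +2], [+3, +3], [+3, -1], [+5, +2] — a repeating cycle of length 3.
step 7: apply [+3, +3] → [32, 15]
step 8: apply [+3, -1] → [35, 14]

[35, 14]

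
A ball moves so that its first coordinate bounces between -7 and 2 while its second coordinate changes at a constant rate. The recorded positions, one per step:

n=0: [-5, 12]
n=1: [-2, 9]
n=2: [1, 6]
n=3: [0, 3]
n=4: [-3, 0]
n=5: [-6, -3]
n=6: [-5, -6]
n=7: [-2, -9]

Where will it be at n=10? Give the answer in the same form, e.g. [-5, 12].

The first coordinate reflects between -7 and 2, moving 3 per step.
  step 8: -2 → 1
  step 9: 1 → 0
  step 10: 0 → -3
The second coordinate changes by -3 each step: at step 10 it is -18.

[-3, -18]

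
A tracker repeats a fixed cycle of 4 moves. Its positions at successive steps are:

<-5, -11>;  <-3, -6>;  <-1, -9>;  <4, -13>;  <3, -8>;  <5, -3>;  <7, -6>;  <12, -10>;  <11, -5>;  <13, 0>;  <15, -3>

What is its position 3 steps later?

<21, 3>

Step-to-step displacements: <+2, +5>, <+2, -3>, <+5, -4>, <-1, +5>, <+2, +5>, <+2, -3>, <+5, -4>, <-1, +5>, <+2, +5>, <+2, -3> — a repeating cycle of length 4.
step 11: apply <+5, -4> → <20, -7>
step 12: apply <-1, +5> → <19, -2>
step 13: apply <+2, +5> → <21, 3>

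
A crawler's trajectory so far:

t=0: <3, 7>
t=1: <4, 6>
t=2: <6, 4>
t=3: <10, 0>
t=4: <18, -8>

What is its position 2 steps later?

<66, -56>

Step-to-step displacements: <+1, -1>, <+2, -2>, <+4, -4>, <+8, -8>; each is 2× the previous.
step 5: <18, -8> + <+16, -16> → <34, -24>
step 6: <34, -24> + <+32, -32> → <66, -56>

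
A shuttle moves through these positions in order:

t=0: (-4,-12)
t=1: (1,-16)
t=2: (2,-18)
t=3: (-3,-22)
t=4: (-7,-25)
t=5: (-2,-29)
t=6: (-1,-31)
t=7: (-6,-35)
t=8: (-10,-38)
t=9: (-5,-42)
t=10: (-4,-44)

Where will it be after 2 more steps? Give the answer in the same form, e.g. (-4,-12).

Differencing gives (+5,-4), (+1,-2), (-5,-4), (-4,-3), (+5,-4), (+1,-2), (-5,-4), (-4,-3), (+5,-4), (+1,-2). This is the pattern (+5,-4), (+1,-2), (-5,-4), (-4,-3) repeated.
step 11: apply (-5,-4) → (-9,-48)
step 12: apply (-4,-3) → (-13,-51)

(-13,-51)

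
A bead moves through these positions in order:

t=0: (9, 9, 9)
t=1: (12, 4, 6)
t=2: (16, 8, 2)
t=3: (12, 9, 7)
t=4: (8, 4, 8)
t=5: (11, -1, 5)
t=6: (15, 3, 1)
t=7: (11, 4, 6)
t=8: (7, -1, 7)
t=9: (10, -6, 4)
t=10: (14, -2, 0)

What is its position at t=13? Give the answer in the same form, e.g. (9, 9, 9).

Step-to-step displacements: (+3, -5, -3), (+4, +4, -4), (-4, +1, +5), (-4, -5, +1), (+3, -5, -3), (+4, +4, -4), (-4, +1, +5), (-4, -5, +1), (+3, -5, -3), (+4, +4, -4) — a repeating cycle of length 4.
step 11: apply (-4, +1, +5) → (10, -1, 5)
step 12: apply (-4, -5, +1) → (6, -6, 6)
step 13: apply (+3, -5, -3) → (9, -11, 3)

(9, -11, 3)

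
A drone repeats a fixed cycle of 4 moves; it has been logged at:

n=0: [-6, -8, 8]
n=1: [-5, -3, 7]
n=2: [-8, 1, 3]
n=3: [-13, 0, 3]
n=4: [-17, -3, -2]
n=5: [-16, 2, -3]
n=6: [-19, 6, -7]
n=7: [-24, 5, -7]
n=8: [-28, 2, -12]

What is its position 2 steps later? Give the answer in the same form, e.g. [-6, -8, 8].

Differencing gives [+1, +5, -1], [-3, +4, -4], [-5, -1, +0], [-4, -3, -5], [+1, +5, -1], [-3, +4, -4], [-5, -1, +0], [-4, -3, -5]. This is the pattern [+1, +5, -1], [-3, +4, -4], [-5, -1, +0], [-4, -3, -5] repeated.
step 9: apply [+1, +5, -1] → [-27, 7, -13]
step 10: apply [-3, +4, -4] → [-30, 11, -17]

[-30, 11, -17]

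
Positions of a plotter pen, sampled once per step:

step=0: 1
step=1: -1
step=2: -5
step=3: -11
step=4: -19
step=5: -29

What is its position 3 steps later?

-71

Taking differences between consecutive positions: -2, -4, -6, -8, -10. These grow by -2 each step.
step 6: -29 − 12 → -41
step 7: -41 − 14 → -55
step 8: -55 − 16 → -71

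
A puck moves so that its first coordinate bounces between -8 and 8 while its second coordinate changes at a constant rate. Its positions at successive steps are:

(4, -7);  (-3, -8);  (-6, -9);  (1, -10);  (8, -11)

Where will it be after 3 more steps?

(-3, -14)

The first coordinate reflects between -8 and 8, moving 7 per step.
  step 5: 8 → 1
  step 6: 1 → -6
  step 7: -6 → -3
The second coordinate changes by -1 each step: at step 7 it is -14.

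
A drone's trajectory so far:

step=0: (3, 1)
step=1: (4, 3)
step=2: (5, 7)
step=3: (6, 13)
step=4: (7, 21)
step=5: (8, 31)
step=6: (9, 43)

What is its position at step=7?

(10, 57)

First differences are (+1, +2), (+1, +4), (+1, +6), (+1, +8), (+1, +10), (+1, +12); their common second difference is (+0, +2) (constant acceleration).
step 7: (9, 43) + (+1, +14) → (10, 57)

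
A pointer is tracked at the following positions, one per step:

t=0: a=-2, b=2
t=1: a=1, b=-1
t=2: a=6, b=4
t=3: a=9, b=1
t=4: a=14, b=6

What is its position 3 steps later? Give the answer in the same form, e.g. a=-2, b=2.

a=25, b=5

Differencing gives (+3, -3), (+5, +5), (+3, -3), (+5, +5). This is the pattern (+3, -3), (+5, +5) repeated.
step 5: apply (+3, -3) → a=17, b=3
step 6: apply (+5, +5) → a=22, b=8
step 7: apply (+3, -3) → a=25, b=5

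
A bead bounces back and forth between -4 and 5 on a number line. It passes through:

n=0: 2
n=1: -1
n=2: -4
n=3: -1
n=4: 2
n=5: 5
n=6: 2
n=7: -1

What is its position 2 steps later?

-1

The value travels 3 per step and bounces off the walls at -4 and 5.
  step 8: -1 → -4
  step 9: -4 → -1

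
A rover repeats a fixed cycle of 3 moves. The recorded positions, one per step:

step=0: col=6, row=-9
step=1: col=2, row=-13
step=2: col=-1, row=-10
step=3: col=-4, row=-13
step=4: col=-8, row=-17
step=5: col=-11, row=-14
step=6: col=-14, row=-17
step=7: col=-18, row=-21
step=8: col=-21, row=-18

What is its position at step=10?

col=-28, row=-25

Differencing gives (-4,-4), (-3,+3), (-3,-3), (-4,-4), (-3,+3), (-3,-3), (-4,-4), (-3,+3). This is the pattern (-4,-4), (-3,+3), (-3,-3) repeated.
step 9: apply (-3,-3) → col=-24, row=-21
step 10: apply (-4,-4) → col=-28, row=-25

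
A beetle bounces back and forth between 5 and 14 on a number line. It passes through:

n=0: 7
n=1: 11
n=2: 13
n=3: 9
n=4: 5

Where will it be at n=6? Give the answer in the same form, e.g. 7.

13

The value reflects between 5 and 14, moving 4 per step.
  step 5: 5 → 9
  step 6: 9 → 13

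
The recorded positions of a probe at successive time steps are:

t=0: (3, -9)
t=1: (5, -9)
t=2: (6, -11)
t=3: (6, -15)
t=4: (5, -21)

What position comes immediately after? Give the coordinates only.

(3, -29)

First differences are (+2, +0), (+1, -2), (+0, -4), (-1, -6); their common second difference is (-1, -2) (constant acceleration).
step 5: (5, -21) + (-2, -8) → (3, -29)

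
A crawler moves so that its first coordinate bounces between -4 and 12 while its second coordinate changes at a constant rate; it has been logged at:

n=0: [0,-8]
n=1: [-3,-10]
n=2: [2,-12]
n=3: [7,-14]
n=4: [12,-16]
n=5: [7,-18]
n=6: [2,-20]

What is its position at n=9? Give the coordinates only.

The first coordinate travels 5 per step and bounces off the walls at -4 and 12.
  step 7: 2 → -3
  step 8: -3 → 0
  step 9: 0 → 5
The second coordinate changes by -2 each step: at step 9 it is -26.

[5,-26]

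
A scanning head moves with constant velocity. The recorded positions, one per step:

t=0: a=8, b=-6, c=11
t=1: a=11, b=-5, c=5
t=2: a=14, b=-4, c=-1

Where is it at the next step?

Constant displacement of (+3, +1, -6) per step.
step 3: a=14, b=-4, c=-1 + (+3, +1, -6) → a=17, b=-3, c=-7

a=17, b=-3, c=-7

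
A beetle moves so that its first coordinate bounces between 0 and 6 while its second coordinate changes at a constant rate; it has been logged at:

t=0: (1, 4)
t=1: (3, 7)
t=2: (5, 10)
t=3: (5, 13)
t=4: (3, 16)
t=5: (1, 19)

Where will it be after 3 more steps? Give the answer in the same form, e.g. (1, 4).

(5, 28)

The first coordinate travels 2 per step and bounces off the walls at 0 and 6.
  step 6: 1 → 1
  step 7: 1 → 3
  step 8: 3 → 5
The second coordinate changes by +3 each step: at step 8 it is 28.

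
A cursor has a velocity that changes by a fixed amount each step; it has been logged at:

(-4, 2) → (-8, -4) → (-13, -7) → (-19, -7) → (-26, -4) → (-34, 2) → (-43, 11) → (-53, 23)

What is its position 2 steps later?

First differences are (-4, -6), (-5, -3), (-6, +0), (-7, +3), (-8, +6), (-9, +9), (-10, +12); their common second difference is (-1, +3) (constant acceleration).
step 8: (-53, 23) + (-11, +15) → (-64, 38)
step 9: (-64, 38) + (-12, +18) → (-76, 56)

(-76, 56)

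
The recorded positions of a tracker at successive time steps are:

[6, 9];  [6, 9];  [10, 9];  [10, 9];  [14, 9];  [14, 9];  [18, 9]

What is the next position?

[18, 9]

Differencing gives [+0, +0], [+4, +0], [+0, +0], [+4, +0], [+0, +0], [+4, +0]. This is the pattern [+0, +0], [+4, +0] repeated.
step 7: apply [+0, +0] → [18, 9]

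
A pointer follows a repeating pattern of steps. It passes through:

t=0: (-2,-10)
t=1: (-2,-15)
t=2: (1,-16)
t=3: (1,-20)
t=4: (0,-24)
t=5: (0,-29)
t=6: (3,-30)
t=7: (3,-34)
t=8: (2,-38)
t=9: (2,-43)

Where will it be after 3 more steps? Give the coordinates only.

(4,-52)

The moves between consecutive positions are (+0,-5), (+3,-1), (+0,-4), (-1,-4), (+0,-5), (+3,-1), (+0,-4), (-1,-4), (+0,-5); they repeat the 4-cycle [(+0,-5), (+3,-1), (+0,-4), (-1,-4)].
step 10: apply (+3,-1) → (5,-44)
step 11: apply (+0,-4) → (5,-48)
step 12: apply (-1,-4) → (4,-52)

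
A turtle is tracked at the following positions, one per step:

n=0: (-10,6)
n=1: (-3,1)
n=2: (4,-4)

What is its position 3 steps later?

(25,-19)

Each step adds (+7,-5) to the position.
step 3: (4,-4) + (+7,-5) → (11,-9)
step 4: (11,-9) + (+7,-5) → (18,-14)
step 5: (18,-14) + (+7,-5) → (25,-19)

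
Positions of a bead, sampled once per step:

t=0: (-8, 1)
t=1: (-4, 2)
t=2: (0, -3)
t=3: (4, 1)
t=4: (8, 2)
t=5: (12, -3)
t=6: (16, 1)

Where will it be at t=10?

(32, 2)

The first coordinate changes by +4 each step, so at step 10 it is -8 + 10·(4) = 32.
The second coordinate repeats the cycle [1, 2, -3] with period 3; step 10 mod 3 = 1, giving 2.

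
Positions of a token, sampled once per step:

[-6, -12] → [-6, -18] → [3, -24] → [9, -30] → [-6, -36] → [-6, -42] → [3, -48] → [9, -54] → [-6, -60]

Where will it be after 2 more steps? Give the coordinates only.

First: cycles through -6, -6, 3, 9 every 4 steps. Step 10 lands at position 2 of the cycle → 3.
Second: linear, -6 per step → -72 at step 10.

[3, -72]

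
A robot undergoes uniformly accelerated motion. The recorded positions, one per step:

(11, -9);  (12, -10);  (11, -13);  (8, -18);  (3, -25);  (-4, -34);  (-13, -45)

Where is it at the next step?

(-24, -58)

Successive displacements: (+1, -1), (-1, -3), (-3, -5), (-5, -7), (-7, -9), (-9, -11) — each changes by (-2, -2).
step 7: (-13, -45) + (-11, -13) → (-24, -58)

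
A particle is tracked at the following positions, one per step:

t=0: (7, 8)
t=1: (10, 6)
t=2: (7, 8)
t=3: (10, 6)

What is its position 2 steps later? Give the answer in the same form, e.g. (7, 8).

(10, 6)

Step-to-step displacements: (+3, -2), (-3, +2), (+3, -2); each is -1× the previous.
step 4: (10, 6) + (-3, +2) → (7, 8)
step 5: (7, 8) + (+3, -2) → (10, 6)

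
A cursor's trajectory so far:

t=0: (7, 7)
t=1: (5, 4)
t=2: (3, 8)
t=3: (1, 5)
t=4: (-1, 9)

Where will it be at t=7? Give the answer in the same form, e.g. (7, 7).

(-7, 7)

The moves between consecutive positions are (-2, -3), (-2, +4), (-2, -3), (-2, +4); they repeat the 2-cycle [(-2, -3), (-2, +4)].
step 5: apply (-2, -3) → (-3, 6)
step 6: apply (-2, +4) → (-5, 10)
step 7: apply (-2, -3) → (-7, 7)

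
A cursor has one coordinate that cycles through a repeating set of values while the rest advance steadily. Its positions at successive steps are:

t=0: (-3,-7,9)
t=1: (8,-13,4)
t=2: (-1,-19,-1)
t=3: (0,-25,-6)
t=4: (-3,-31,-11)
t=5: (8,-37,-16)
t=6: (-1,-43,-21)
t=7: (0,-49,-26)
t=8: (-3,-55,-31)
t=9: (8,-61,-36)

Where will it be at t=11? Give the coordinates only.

The first coordinate repeats the cycle [-3, 8, -1, 0] with period 4; step 11 mod 4 = 3, giving 0.
The second coordinate changes by -6 each step, so at step 11 it is -7 + 11·(-6) = -73.
The third coordinate changes by -5 each step, so at step 11 it is 9 + 11·(-5) = -46.

(0,-73,-46)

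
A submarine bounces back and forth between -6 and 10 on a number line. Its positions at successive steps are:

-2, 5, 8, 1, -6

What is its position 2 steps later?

8

The value travels 7 per step and bounces off the walls at -6 and 10.
  step 5: -6 → 1
  step 6: 1 → 8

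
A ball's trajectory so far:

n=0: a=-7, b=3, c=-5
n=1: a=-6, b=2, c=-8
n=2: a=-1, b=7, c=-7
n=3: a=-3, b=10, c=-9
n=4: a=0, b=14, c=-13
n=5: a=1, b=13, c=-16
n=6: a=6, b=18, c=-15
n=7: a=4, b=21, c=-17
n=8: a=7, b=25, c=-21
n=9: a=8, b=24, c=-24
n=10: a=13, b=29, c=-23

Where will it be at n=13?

Differencing gives (+1, -1, -3), (+5, +5, +1), (-2, +3, -2), (+3, +4, -4), (+1, -1, -3), (+5, +5, +1), (-2, +3, -2), (+3, +4, -4), (+1, -1, -3), (+5, +5, +1). This is the pattern (+1, -1, -3), (+5, +5, +1), (-2, +3, -2), (+3, +4, -4) repeated.
step 11: apply (-2, +3, -2) → a=11, b=32, c=-25
step 12: apply (+3, +4, -4) → a=14, b=36, c=-29
step 13: apply (+1, -1, -3) → a=15, b=35, c=-32

a=15, b=35, c=-32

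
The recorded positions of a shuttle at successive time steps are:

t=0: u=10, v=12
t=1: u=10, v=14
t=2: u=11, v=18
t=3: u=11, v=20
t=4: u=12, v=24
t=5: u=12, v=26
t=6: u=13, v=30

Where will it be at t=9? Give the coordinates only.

Differencing gives (+0, +2), (+1, +4), (+0, +2), (+1, +4), (+0, +2), (+1, +4). This is the pattern (+0, +2), (+1, +4) repeated.
step 7: apply (+0, +2) → u=13, v=32
step 8: apply (+1, +4) → u=14, v=36
step 9: apply (+0, +2) → u=14, v=38

u=14, v=38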